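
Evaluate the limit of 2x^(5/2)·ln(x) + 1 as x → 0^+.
The product is a 0·∞ indeterminate form at x → 0⁺.
Rewrite the product as 2·ln(x) / x^(-5/2) and apply L'Hôpital, or use the standard hierarchy x^(-5/2) ≫ |ln x| as x → 0⁺.
The indeterminate product → 0, so the limit = 1.

Final answer: 1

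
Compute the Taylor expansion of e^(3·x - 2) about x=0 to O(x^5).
27·x^4·e^(-2)/8 + 9·x^3·e^(-2)/2 + 9·x^2·e^(-2)/2 + 3·x·e^(-2) + e^(-2)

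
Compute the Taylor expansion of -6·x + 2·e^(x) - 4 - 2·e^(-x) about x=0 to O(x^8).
x^7/1260 + x^5/30 + 2·x^3/3 - 2·x - 4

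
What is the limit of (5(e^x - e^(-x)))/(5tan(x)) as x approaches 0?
Both numerator and denominator → 0 as x → 0; this is a 0/0 indeterminate form.
Expand each to leading order near x = 0: numerator ~ 10·x, denominator ~ 5·x.
The limit of the ratio is 2.

Final answer: 2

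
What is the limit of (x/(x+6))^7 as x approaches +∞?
As x → +∞: x/(x+6) = 1/(1 + 6/x) → 1, and the 7th power of a limit-1 base also → 1.
Limit = 1.

Final answer: 1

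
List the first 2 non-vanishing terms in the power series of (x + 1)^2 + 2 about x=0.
2·x + 3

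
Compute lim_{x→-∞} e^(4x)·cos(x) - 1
Evaluate the dominant behaviour as x → -∞; each term tends to a finite value or vanishes.
Limit = -1.

Final answer: -1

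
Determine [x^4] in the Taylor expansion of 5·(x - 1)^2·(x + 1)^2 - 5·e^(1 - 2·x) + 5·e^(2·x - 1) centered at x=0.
Expand to order 4: 5·(x - 1)^2·(x + 1)^2 - 5·e^(1 - 2·x) + 5·e^(2·x - 1) = x^4·(-10·e/3 + 10·e^(-1)/3 + 5) + x^3·(20·e^(-1)/3 + 20·e/3) + x^2·(-10·e - 10 + 10·e^(-1)) + x·(10·e^(-1) + 10·e) - 5·e + 5·e^(-1) + 5 + O(x^5).
The coefficient of x^4 is -10·e/3 + 10·e^(-1)/3 + 5.

Final answer: -10·e/3 + 10·e^(-1)/3 + 5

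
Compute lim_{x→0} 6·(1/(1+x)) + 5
Direct substitution at x = 0 gives 11.

Final answer: 11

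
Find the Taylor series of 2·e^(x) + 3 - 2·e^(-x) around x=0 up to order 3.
2·x^3/3 + 4·x + 3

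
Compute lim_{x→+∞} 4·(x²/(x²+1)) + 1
Evaluate the dominant behaviour as x → +∞; each term tends to a finite value or vanishes.
Limit = 5.

Final answer: 5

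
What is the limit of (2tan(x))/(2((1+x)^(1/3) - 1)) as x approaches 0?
Both numerator and denominator → 0 as x → 0; this is a 0/0 indeterminate form.
Expand each to leading order near x = 0: numerator ~ 2·x, denominator ~ 2·x/3.
The limit of the ratio is 3.

Final answer: 3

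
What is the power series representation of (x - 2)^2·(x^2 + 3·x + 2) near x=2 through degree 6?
12·(x - 2)^2 + 7·(x - 2)^3 + (x - 2)^4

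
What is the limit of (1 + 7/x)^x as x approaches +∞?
As x → +∞: this is the defining limit (1 + 7/x)^x → e^7.
Limit = e^(7).

Final answer: e^(7)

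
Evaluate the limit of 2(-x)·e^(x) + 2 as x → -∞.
The product is a 0·∞ indeterminate form at x → -∞.
Rewrite the product as 2(-x) / e^(-x) (an ∞/∞ form) and apply L'Hôpital, or use the standard hierarchy e^(|x|) ≫ |(-x)| as x → -∞.
The indeterminate product → 0, so the limit = 2.

Final answer: 2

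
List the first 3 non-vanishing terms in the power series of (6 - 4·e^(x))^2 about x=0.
8·x^2 - 16·x + 4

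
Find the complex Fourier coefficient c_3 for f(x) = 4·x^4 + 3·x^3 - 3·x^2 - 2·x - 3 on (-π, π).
Compute the real Fourier coefficients first: a_3 = 100/27 - 32·π^2/9, b_3 = -8/3 + 2·π^2.
Then c_3 = (a_3 − i·b_3)/2 = -16·π^2/9 + 50/27 - i·π^2 + 4·i/3.

Final answer: -16·π^2/9 + 50/27 - i·π^2 + 4·i/3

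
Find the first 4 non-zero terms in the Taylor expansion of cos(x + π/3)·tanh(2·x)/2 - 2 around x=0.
-11·x^3/12 - √(3)·x^2/2 + x/2 - 2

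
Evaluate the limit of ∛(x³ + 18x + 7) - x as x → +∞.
This is an ∞ − ∞ indeterminate form.
Multiply by (A² + AB + B²)/(A² + AB + B²) where A = ∛(x³+18x + 7), B = x to use A³ − B³ = (A−B)(A²+AB+B²); the x³ terms cancel, leaving (18x + 7)/(A²+AB+B²) with denominator ~ 3x², so the limit is 0.
Limit = 0.

Final answer: 0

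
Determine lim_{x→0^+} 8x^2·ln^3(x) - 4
The product is a 0·∞ indeterminate form at x → 0⁺.
Rewrite the product as 8·ln^3(x) / x^(-2) and apply L'Hôpital, or use the standard hierarchy x^(-2) ≫ |ln x|^3 as x → 0⁺.
The indeterminate product → 0, so the limit = -4.

Final answer: -4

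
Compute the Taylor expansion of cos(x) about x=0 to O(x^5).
x^4/24 - x^2/2 + 1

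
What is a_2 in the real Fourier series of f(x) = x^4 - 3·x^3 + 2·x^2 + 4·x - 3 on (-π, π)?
a_2 = (1/π) ∫_{-π}^{π} f(x)·cos(2x) dx.
Evaluate the integral (use parity and integration by parts as needed): a_2 = -1 + 2·π^2.

Final answer: -1 + 2·π^2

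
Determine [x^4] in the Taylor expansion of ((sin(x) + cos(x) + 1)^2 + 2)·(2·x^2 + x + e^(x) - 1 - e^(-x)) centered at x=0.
Expand to order 4: ((sin(x) + cos(x) + 1)^2 + 2)·(2·x^2 + x + e^(x) - 1 - e^(-x)) = -23·x^4/4 + 26·x^3/3 + 25·x^2 + 14·x - 6 + O(x^5).
The coefficient of x^4 is -23/4.

Final answer: -23/4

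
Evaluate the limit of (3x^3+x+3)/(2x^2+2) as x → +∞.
This is an ∞/∞ indeterminate form as x → +∞.
Divide numerator and denominator by x^3 and let the lower-order terms vanish; the numerator's degree 3 exceeds the denominator's degree 2, so the quotient diverges.
Limit = ∞.

Final answer: ∞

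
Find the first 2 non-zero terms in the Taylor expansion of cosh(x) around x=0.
x^2/2 + 1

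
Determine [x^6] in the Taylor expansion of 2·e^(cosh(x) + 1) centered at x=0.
Expand to order 6: 2·e^(cosh(x) + 1) = 31·x^6·e^(2)/360 + x^4·e^(2)/3 + x^2·e^(2) + 2·e^(2) + O(x^7).
The coefficient of x^6 is 31·e^(2)/360.

Final answer: 31·e^(2)/360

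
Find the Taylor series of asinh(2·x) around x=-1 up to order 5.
-asinh(2) + 2·√(5)·(x + 1)/5 + 4·√(5)·(x + 1)^2/25 + 28·√(5)·(x + 1)^3/375 + 4·√(5)·(x + 1)^4/125 + 28·√(5)·(x + 1)^5/3125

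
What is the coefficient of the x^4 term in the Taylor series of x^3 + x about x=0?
Expand to order 4: x^3 + x = x^3 + x + O(x^5).
The coefficient of x^4 is 0.

Final answer: 0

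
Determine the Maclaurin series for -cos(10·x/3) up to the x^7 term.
12500·x^6/6561 - 1250·x^4/243 + 50·x^2/9 - 1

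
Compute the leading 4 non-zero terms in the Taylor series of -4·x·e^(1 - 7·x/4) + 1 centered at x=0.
-49·e·x^3/8 + 7·e·x^2 - 4·e·x + 1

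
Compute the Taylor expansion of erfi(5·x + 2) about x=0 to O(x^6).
71875·x^5·e^(4)/(3·√(π)) + 13750·x^4·e^(4)/(3·√(π)) + 750·x^3·e^(4)/√(π) + 100·x^2·e^(4)/√(π) + 10·x·e^(4)/√(π) + erfi(2)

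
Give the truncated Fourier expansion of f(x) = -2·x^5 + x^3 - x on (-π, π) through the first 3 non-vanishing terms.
(-494 - 4·π^4 + 82·π^2)·sin(x) + (-11·π^2 + 35/2 + 2·π^4)·sin(2·x) + (-4·π^4/3 - 250/81 + 98·π^2/27)·sin(3·x)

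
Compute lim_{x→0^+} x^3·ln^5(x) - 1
The product is a 0·∞ indeterminate form at x → 0⁺.
Rewrite the product as ln^5(x) / x^(-3) and apply L'Hôpital, or use the standard hierarchy x^(-3) ≫ |ln x|^5 as x → 0⁺.
The indeterminate product → 0, so the limit = -1.

Final answer: -1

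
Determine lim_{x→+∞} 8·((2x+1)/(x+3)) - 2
Evaluate the dominant behaviour as x → +∞; each term tends to a finite value or vanishes.
Limit = 14.

Final answer: 14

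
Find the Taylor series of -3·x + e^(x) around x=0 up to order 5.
x^5/120 + x^4/24 + x^3/6 + x^2/2 - 2·x + 1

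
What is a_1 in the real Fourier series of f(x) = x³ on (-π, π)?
a_1 = (1/π) ∫_{-π}^{π} f(x)·cos(1x) dx.
Evaluate the integral (use parity and integration by parts as needed): a_1 = 0.

Final answer: 0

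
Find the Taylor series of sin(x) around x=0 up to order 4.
-x^3/6 + x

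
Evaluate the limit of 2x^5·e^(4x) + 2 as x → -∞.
The product is a 0·∞ indeterminate form at x → -∞.
Rewrite the product as 2x^5 / e^(-4x) (an ∞/∞ form) and apply L'Hôpital, or use the standard hierarchy e^(4|x|) ≫ |x^5| as x → -∞.
The indeterminate product → 0, so the limit = 2.

Final answer: 2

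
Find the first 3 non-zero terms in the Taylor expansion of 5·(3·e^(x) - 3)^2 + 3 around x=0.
45·x^3 + 45·x^2 + 3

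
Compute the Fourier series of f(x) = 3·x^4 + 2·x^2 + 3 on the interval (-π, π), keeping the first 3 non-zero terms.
(136 - 24·π^2)·cos(x) + (-7 + 6·π^2)·cos(2·x) + 3 + 2·π^2/3 + 3·π^4/5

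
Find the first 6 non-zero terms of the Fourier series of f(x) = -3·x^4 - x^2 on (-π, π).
(-140 + 24·π^2)·cos(x) + (8 - 6·π^2)·cos(2·x) + (-4/3 + 8·π^2/3)·cos(3·x) + (5/16 - 3·π^2/2)·cos(4·x) + (-44/625 + 24·π^2/25)·cos(5·x) - 3·π^4/5 - π^2/3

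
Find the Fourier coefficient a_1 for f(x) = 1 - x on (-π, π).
a_1 = (1/π) ∫_{-π}^{π} f(x)·cos(1x) dx.
Evaluate the integral (use parity and integration by parts as needed): a_1 = 0.

Final answer: 0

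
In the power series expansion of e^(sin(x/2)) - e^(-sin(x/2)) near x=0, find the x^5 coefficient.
Expand to order 5: e^(sin(x/2)) - e^(-sin(x/2)) = -x^5/240 + x + O(x^6).
The coefficient of x^5 is -1/240.

Final answer: -1/240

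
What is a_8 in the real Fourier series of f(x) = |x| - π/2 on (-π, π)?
a_8 = (1/π) ∫_{-π}^{π} f(x)·cos(8x) dx.
Evaluate the integral (use parity and integration by parts as needed): a_8 = 0.

Final answer: 0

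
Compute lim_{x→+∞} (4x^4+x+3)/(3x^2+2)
This is an ∞/∞ indeterminate form as x → +∞.
Divide numerator and denominator by x^4 and let the lower-order terms vanish; the numerator's degree 4 exceeds the denominator's degree 2, so the quotient diverges.
Limit = ∞.

Final answer: ∞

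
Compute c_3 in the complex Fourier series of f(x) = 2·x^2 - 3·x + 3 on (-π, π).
Compute the real Fourier coefficients first: a_3 = -8/9, b_3 = -2.
Then c_3 = (a_3 − i·b_3)/2 = -4/9 + i.

Final answer: -4/9 + i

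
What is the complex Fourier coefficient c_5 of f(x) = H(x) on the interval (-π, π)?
Compute the real Fourier coefficients first: a_5 = 0, b_5 = 2/(5·π).
Then c_5 = (a_5 − i·b_5)/2 = -i/(5·π).

Final answer: -i/(5·π)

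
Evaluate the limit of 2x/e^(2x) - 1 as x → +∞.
The quotient is an ∞/∞ indeterminate form as x → +∞.
The exponential denominator e^(2x) dominates the polynomial numerator (e^x ≫ x as x → ∞), so the quotient → 0.
Adding the constant: 0 - 1 = -1. Limit = -1.

Final answer: -1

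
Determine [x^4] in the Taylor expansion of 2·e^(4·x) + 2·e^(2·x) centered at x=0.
Expand to order 4: 2·e^(4·x) + 2·e^(2·x) = 68·x^4/3 + 24·x^3 + 20·x^2 + 12·x + 4 + O(x^5).
The coefficient of x^4 is 68/3.

Final answer: 68/3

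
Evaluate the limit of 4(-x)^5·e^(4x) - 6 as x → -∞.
The product is a 0·∞ indeterminate form at x → -∞.
Rewrite the product as 4(-x)^5 / e^(-4x) (an ∞/∞ form) and apply L'Hôpital, or use the standard hierarchy e^(4|x|) ≫ |(-x)^5| as x → -∞.
The indeterminate product → 0, so the limit = -6.

Final answer: -6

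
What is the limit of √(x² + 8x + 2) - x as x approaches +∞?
This is an ∞ − ∞ indeterminate form.
Multiply and divide by the conjugate √(x²+8x + 2) + x; the x² terms cancel, leaving (8x + 2)/(√(x²+8x + 2)+x) → 8/2 = 4.
Limit = 4.

Final answer: 4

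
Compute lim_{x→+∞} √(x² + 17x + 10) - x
This is an ∞ − ∞ indeterminate form.
Multiply and divide by the conjugate √(x²+17x + 10) + x; the x² terms cancel, leaving (17x + 10)/(√(x²+17x + 10)+x) → 17/2.
Limit = 17/2.

Final answer: 17/2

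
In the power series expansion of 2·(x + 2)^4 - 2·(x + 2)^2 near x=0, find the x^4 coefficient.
Expand to order 4: 2·(x + 2)^4 - 2·(x + 2)^2 = 2·x^4 + 16·x^3 + 46·x^2 + 56·x + 24 + O(x^5).
The coefficient of x^4 is 2.

Final answer: 2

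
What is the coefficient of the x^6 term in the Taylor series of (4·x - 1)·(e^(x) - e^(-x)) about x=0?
Expand to order 6: (4·x - 1)·(e^(x) - e^(-x)) = x^6/15 - x^5/60 + 4·x^4/3 - x^3/3 + 8·x^2 - 2·x + O(x^7).
The coefficient of x^6 is 1/15.

Final answer: 1/15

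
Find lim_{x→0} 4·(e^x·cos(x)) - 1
Direct substitution at x = 0 gives 3.

Final answer: 3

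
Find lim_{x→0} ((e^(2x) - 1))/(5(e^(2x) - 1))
Both numerator and denominator → 0 as x → 0; this is a 0/0 indeterminate form.
Expand each to leading order near x = 0: numerator ~ 2·x, denominator ~ 10·x.
The limit of the ratio is 1/5.

Final answer: 1/5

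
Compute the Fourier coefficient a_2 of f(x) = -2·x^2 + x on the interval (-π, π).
a_2 = (1/π) ∫_{-π}^{π} f(x)·cos(2x) dx.
Evaluate the integral (use parity and integration by parts as needed): a_2 = -2.

Final answer: -2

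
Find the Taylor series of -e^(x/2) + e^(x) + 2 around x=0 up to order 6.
7·x^6/5120 + 31·x^5/3840 + 5·x^4/128 + 7·x^3/48 + 3·x^2/8 + x/2 + 2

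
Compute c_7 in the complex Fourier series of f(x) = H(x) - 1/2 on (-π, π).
Compute the real Fourier coefficients first: a_7 = 0, b_7 = 2/(7·π).
Then c_7 = (a_7 − i·b_7)/2 = -i/(7·π).

Final answer: -i/(7·π)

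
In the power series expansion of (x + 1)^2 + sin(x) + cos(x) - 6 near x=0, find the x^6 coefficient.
Expand to order 6: (x + 1)^2 + sin(x) + cos(x) - 6 = -x^6/720 + x^5/120 + x^4/24 - x^3/6 + x^2/2 + 3·x - 4 + O(x^7).
The coefficient of x^6 is -1/720.

Final answer: -1/720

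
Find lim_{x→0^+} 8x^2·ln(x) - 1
The product is a 0·∞ indeterminate form at x → 0⁺.
Rewrite the product as 8·ln(x) / x^(-2) and apply L'Hôpital, or use the standard hierarchy x^(-2) ≫ |ln x| as x → 0⁺.
The indeterminate product → 0, so the limit = -1.

Final answer: -1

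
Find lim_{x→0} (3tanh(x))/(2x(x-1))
Both numerator and denominator → 0 as x → 0; this is a 0/0 indeterminate form.
Expand each to leading order near x = 0: numerator ~ 3·x, denominator ~ -2·x.
The limit of the ratio is -3/2.

Final answer: -3/2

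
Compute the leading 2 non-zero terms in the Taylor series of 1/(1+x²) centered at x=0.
1 - x^2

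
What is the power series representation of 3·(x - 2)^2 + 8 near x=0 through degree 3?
3·x^2 - 12·x + 20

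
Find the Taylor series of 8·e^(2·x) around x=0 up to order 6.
32·x^6/45 + 32·x^5/15 + 16·x^4/3 + 32·x^3/3 + 16·x^2 + 16·x + 8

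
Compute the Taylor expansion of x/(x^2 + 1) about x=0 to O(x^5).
-x^3 + x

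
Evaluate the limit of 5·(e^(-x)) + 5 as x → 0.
Direct substitution at x = 0 gives 10.

Final answer: 10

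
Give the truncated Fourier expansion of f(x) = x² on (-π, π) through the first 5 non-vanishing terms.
-4·cos(x) + cos(2·x) - 4·cos(3·x)/9 + cos(4·x)/4 + π^2/3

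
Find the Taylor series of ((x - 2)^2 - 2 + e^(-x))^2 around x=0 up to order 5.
-29·x^5/30 + 25·x^4/6 - 16·x^3 + 34·x^2 - 30·x + 9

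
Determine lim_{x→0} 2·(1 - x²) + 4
Direct substitution at x = 0 gives 6.

Final answer: 6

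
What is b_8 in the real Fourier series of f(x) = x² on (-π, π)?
b_8 = (1/π) ∫_{-π}^{π} f(x)·sin(8x) dx.
Evaluate the integral (use parity and integration by parts as needed): b_8 = 0.

Final answer: 0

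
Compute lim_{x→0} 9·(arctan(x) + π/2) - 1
Direct substitution at x = 0 gives -1 + 9·π/2.

Final answer: -1 + 9·π/2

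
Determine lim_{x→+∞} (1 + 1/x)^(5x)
As x → +∞: write (1 + 1/x)^(5x) = ((1 + 1/x)^x)^5 → (e^1)^5 = e^5.
Limit = e^(5).

Final answer: e^(5)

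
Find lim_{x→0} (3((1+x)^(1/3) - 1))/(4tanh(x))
Both numerator and denominator → 0 as x → 0; this is a 0/0 indeterminate form.
Expand each to leading order near x = 0: numerator ~ x, denominator ~ 4·x.
The limit of the ratio is 1/4.

Final answer: 1/4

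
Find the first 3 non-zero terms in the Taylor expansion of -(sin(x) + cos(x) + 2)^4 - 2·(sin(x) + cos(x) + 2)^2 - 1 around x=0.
4·x^2 - 120·x - 100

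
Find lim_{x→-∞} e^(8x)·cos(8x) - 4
Evaluate the dominant behaviour as x → -∞; each term tends to a finite value or vanishes.
Limit = -4.

Final answer: -4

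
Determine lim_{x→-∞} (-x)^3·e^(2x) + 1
The product is a 0·∞ indeterminate form at x → -∞.
Rewrite the product as (-x)^3 / e^(-2x) (an ∞/∞ form) and apply L'Hôpital, or use the standard hierarchy e^(2|x|) ≫ |(-x)^3| as x → -∞.
The indeterminate product → 0, so the limit = 1.

Final answer: 1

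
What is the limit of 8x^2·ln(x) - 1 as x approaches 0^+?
The product is a 0·∞ indeterminate form at x → 0⁺.
Rewrite the product as 8·ln(x) / x^(-2) and apply L'Hôpital, or use the standard hierarchy x^(-2) ≫ |ln x| as x → 0⁺.
The indeterminate product → 0, so the limit = -1.

Final answer: -1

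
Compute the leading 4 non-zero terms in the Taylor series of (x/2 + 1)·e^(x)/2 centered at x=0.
5·x^3/24 + x^2/2 + 3·x/4 + 1/2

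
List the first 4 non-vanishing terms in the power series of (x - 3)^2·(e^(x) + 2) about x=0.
-x^3/2 + 3·x^2/2 - 9·x + 27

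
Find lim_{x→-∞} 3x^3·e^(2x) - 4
The product is a 0·∞ indeterminate form at x → -∞.
Rewrite the product as 3x^3 / e^(-2x) (an ∞/∞ form) and apply L'Hôpital, or use the standard hierarchy e^(2|x|) ≫ |x^3| as x → -∞.
The indeterminate product → 0, so the limit = -4.

Final answer: -4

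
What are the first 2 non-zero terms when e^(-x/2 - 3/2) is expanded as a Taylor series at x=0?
-x·e^(-3/2)/2 + e^(-3/2)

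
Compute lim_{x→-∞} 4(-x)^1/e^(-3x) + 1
The quotient is an ∞/∞ indeterminate form as x → -∞.
Compare growth rates of the dominant terms (exponentials ≫ polynomials ≫ logarithms), or apply L'Hôpital's rule; the quotient → 0.
Adding the constant: 0 + 1 = 1. Limit = 1.

Final answer: 1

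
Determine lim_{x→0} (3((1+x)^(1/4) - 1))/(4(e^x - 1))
Both numerator and denominator → 0 as x → 0; this is a 0/0 indeterminate form.
Expand each to leading order near x = 0: numerator ~ 3·x/4, denominator ~ 4·x.
The limit of the ratio is 3/16.

Final answer: 3/16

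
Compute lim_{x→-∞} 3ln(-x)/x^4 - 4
The quotient is an ∞/∞ indeterminate form as x → -∞.
Compare growth rates of the dominant terms (exponentials ≫ polynomials ≫ logarithms), or apply L'Hôpital's rule; the quotient → 0.
Adding the constant: 0 - 4 = -4. Limit = -4.

Final answer: -4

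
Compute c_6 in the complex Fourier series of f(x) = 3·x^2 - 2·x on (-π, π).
Compute the real Fourier coefficients first: a_6 = 1/3, b_6 = 2/3.
Then c_6 = (a_6 − i·b_6)/2 = 1/6 - i/3.

Final answer: 1/6 - i/3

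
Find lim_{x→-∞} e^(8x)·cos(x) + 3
Evaluate the dominant behaviour as x → -∞; each term tends to a finite value or vanishes.
Limit = 3.

Final answer: 3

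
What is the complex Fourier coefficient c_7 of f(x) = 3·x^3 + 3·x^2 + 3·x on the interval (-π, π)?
Compute the real Fourier coefficients first: a_7 = -12/49, b_7 = 258/343 + 6·π^2/7.
Then c_7 = (a_7 − i·b_7)/2 = -6/49 - 3·i·π^2/7 - 129·i/343.

Final answer: -6/49 - 3·i·π^2/7 - 129·i/343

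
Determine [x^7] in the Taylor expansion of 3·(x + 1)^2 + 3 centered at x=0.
Expand to order 7: 3·(x + 1)^2 + 3 = 3·x^2 + 6·x + 6 + O(x^8).
The coefficient of x^7 is 0.

Final answer: 0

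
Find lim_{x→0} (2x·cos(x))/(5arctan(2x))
Both numerator and denominator → 0 as x → 0; this is a 0/0 indeterminate form.
Expand each to leading order near x = 0: numerator ~ 2·x, denominator ~ 10·x.
The limit of the ratio is 1/5.

Final answer: 1/5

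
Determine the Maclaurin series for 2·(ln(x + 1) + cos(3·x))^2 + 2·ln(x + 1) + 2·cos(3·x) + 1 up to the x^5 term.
211·x^5/30 + 841·x^4/12 - 18·x^3 - 28·x^2 + 6·x + 5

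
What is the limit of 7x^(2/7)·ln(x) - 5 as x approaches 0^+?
The product is a 0·∞ indeterminate form at x → 0⁺.
Rewrite the product as 7·ln(x) / x^(-2/7) and apply L'Hôpital, or use the standard hierarchy x^(-2/7) ≫ |ln x| as x → 0⁺.
The indeterminate product → 0, so the limit = -5.

Final answer: -5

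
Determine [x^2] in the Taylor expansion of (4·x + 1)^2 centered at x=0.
Expand to order 2: (4·x + 1)^2 = 16·x^2 + 8·x + 1 + O(x^3).
The coefficient of x^2 is 16.

Final answer: 16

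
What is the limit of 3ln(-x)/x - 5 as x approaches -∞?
The quotient is an ∞/∞ indeterminate form as x → -∞.
Compare growth rates of the dominant terms (exponentials ≫ polynomials ≫ logarithms), or apply L'Hôpital's rule; the quotient → 0.
Adding the constant: 0 - 5 = -5. Limit = -5.

Final answer: -5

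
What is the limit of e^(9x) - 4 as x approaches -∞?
Evaluate the dominant behaviour as x → -∞; each term tends to a finite value or vanishes.
Limit = -4.

Final answer: -4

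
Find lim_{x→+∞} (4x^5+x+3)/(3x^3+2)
This is an ∞/∞ indeterminate form as x → +∞.
Divide numerator and denominator by x^5 and let the lower-order terms vanish; the numerator's degree 5 exceeds the denominator's degree 3, so the quotient diverges.
Limit = ∞.

Final answer: ∞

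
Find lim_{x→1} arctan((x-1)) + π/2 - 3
Direct substitution at x = 1 gives -3 + π/2.

Final answer: -3 + π/2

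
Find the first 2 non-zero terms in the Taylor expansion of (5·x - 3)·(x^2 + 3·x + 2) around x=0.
x - 6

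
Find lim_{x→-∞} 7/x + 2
Evaluate the dominant behaviour as x → -∞; each term tends to a finite value or vanishes.
Limit = 2.

Final answer: 2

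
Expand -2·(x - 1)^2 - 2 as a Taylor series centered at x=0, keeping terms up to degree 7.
-2·x^2 + 4·x - 4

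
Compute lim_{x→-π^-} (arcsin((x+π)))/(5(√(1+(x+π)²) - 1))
Both numerator and denominator → 0 as x → -π^-; this is a 0/0 indeterminate form.
Expand each to leading order near x = -π: numerator ~ (x + π), denominator ~ 5·(x + π)^2/2.
The limit of the ratio is -∞.

Final answer: -∞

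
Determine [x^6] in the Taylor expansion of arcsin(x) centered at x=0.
Expand to order 6: arcsin(x) = 3·x^5/40 + x^3/6 + x + O(x^7).
The coefficient of x^6 is 0.

Final answer: 0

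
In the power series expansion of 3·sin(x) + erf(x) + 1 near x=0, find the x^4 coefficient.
Expand to order 4: 3·sin(x) + erf(x) + 1 = x^3·(-1/2 - 2/(3·√(π))) + x·(2/√(π) + 3) + 1 + O(x^5).
The coefficient of x^4 is 0.

Final answer: 0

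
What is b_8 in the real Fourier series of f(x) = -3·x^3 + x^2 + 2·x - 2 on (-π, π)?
b_8 = (1/π) ∫_{-π}^{π} f(x)·sin(8x) dx.
Evaluate the integral (use parity and integration by parts as needed): b_8 = -73/128 + 3·π^2/4.

Final answer: -73/128 + 3·π^2/4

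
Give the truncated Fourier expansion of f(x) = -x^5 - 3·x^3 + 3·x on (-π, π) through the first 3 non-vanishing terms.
(-198 - 2·π^4 + 34·π^2)·sin(x) + (-2·π^2 + π^4)·sin(2·x) + (-2·π^4/3 - 14·π^2/27 + 190/81)·sin(3·x)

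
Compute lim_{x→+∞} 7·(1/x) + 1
Evaluate the dominant behaviour as x → +∞; each term tends to a finite value or vanishes.
Limit = 1.

Final answer: 1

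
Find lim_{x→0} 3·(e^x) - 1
Direct substitution at x = 0 gives 2.

Final answer: 2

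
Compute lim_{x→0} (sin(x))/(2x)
Both numerator and denominator → 0 as x → 0; this is a 0/0 indeterminate form.
Expand each to leading order near x = 0: numerator ~ x, denominator ~ 2·x.
The limit of the ratio is 1/2.

Final answer: 1/2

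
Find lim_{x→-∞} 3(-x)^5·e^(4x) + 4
The product is a 0·∞ indeterminate form at x → -∞.
Rewrite the product as 3(-x)^5 / e^(-4x) (an ∞/∞ form) and apply L'Hôpital, or use the standard hierarchy e^(4|x|) ≫ |(-x)^5| as x → -∞.
The indeterminate product → 0, so the limit = 4.

Final answer: 4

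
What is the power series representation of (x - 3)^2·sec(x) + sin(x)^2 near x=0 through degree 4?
49·x^4/24 - 3·x^3 + 13·x^2/2 - 6·x + 9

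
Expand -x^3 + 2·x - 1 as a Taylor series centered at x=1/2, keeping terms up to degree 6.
-1/8 + 5·(x - 1/2)/4 - 3·(x - 1/2)^2/2 - (x - 1/2)^3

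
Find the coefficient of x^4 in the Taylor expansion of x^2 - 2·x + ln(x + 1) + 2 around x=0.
Expand to order 4: x^2 - 2·x + ln(x + 1) + 2 = -x^4/4 + x^3/3 + x^2/2 - x + 2 + O(x^5).
The coefficient of x^4 is -1/4.

Final answer: -1/4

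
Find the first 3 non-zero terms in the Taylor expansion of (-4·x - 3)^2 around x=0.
16·x^2 + 24·x + 9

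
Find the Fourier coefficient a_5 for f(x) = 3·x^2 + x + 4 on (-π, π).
a_5 = (1/π) ∫_{-π}^{π} f(x)·cos(5x) dx.
Evaluate the integral (use parity and integration by parts as needed): a_5 = -12/25.

Final answer: -12/25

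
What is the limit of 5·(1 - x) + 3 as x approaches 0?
Direct substitution at x = 0 gives 8.

Final answer: 8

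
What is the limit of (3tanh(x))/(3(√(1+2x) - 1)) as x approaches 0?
Both numerator and denominator → 0 as x → 0; this is a 0/0 indeterminate form.
Expand each to leading order near x = 0: numerator ~ 3·x, denominator ~ 3·x.
The limit of the ratio is 1.

Final answer: 1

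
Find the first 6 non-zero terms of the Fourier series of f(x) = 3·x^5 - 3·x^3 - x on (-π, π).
(-126·π^2 + 6·π^4 + 754)·sin(x) + (-3·π^4 - 26 + 18·π^2)·sin(2·x) + (-58·π^2/9 + 98/27 + 2·π^4)·sin(3·x) + (-3·π^4/2 - 49/64 + 27·π^2/8)·sin(4·x) + (-54·π^2/25 + 74/625 + 6·π^4/5)·sin(5·x) + (-π^4 + 2/27 + 14·π^2/9)·sin(6·x)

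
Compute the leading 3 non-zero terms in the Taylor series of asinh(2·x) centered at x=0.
12·x^5/5 - 4·x^3/3 + 2·x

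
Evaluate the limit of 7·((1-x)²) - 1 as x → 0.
Direct substitution at x = 0 gives 6.

Final answer: 6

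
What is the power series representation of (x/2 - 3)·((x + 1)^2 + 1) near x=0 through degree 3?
x^3/2 - 2·x^2 - 5·x - 6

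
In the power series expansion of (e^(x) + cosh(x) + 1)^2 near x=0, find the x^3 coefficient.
Expand to order 3: (e^(x) + cosh(x) + 1)^2 = 3·x^3 + 7·x^2 + 6·x + 9 + O(x^4).
The coefficient of x^3 is 3.

Final answer: 3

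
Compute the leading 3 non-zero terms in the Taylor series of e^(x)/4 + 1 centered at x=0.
x^2/8 + x/4 + 5/4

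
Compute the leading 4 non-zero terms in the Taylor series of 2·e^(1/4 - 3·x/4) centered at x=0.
-9·x^3·e^(1/4)/64 + 9·x^2·e^(1/4)/16 - 3·x·e^(1/4)/2 + 2·e^(1/4)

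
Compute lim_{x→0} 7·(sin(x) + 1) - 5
Direct substitution at x = 0 gives 2.

Final answer: 2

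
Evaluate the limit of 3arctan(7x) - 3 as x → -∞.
Evaluate the dominant behaviour as x → -∞; each term tends to a finite value or vanishes.
Limit = -3·π/2 - 3.

Final answer: -3·π/2 - 3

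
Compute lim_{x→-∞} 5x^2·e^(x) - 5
The product is a 0·∞ indeterminate form at x → -∞.
Rewrite the product as 5x^2 / e^(-x) (an ∞/∞ form) and apply L'Hôpital, or use the standard hierarchy e^(|x|) ≫ |x^2| as x → -∞.
The indeterminate product → 0, so the limit = -5.

Final answer: -5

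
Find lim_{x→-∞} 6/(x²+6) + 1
Evaluate the dominant behaviour as x → -∞; each term tends to a finite value or vanishes.
Limit = 1.

Final answer: 1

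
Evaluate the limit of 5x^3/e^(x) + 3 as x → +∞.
The quotient is an ∞/∞ indeterminate form as x → +∞.
The exponential denominator e^(x) dominates the polynomial numerator (e^x ≫ x^3 as x → ∞), so the quotient → 0.
Adding the constant: 0 + 3 = 3. Limit = 3.

Final answer: 3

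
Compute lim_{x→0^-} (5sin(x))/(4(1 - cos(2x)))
Both numerator and denominator → 0 as x → 0^-; this is a 0/0 indeterminate form.
Expand each to leading order near x = 0: numerator ~ 5·x, denominator ~ 8·x^2.
The limit of the ratio is -∞.

Final answer: -∞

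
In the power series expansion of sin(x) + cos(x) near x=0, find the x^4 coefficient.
Expand to order 4: sin(x) + cos(x) = x^4/24 - x^3/6 - x^2/2 + x + 1 + O(x^5).
The coefficient of x^4 is 1/24.

Final answer: 1/24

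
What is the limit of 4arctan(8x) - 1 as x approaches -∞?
Evaluate the dominant behaviour as x → -∞; each term tends to a finite value or vanishes.
Limit = -2·π - 1.

Final answer: -2·π - 1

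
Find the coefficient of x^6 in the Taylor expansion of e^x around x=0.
Expand to order 6: e^x = x^6/720 + x^5/120 + x^4/24 + x^3/6 + x^2/2 + x + 1 + O(x^7).
The coefficient of x^6 is 1/720.

Final answer: 1/720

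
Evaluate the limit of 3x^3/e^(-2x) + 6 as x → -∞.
The quotient is an ∞/∞ indeterminate form as x → -∞.
Compare growth rates of the dominant terms (exponentials ≫ polynomials ≫ logarithms), or apply L'Hôpital's rule; the quotient → 0.
Adding the constant: 0 + 6 = 6. Limit = 6.

Final answer: 6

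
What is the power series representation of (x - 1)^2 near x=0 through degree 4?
x^2 - 2·x + 1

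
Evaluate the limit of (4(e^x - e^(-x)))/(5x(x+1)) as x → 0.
Both numerator and denominator → 0 as x → 0; this is a 0/0 indeterminate form.
Expand each to leading order near x = 0: numerator ~ 8·x, denominator ~ 5·x.
The limit of the ratio is 8/5.

Final answer: 8/5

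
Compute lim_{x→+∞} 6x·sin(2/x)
As x → +∞: let u = 2/x → 0⁺; then 6·x·sin(2/x) = 6·2·sin(u)/u → 6·2·1 = 12.
Limit = 12.

Final answer: 12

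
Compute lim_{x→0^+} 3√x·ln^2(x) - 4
The product is a 0·∞ indeterminate form at x → 0⁺.
Rewrite the product as 3·ln^2(x) / x^(-1/2) and apply L'Hôpital, or use the standard hierarchy x^(-1/2) ≫ |ln x|^2 as x → 0⁺.
The indeterminate product → 0, so the limit = -4.

Final answer: -4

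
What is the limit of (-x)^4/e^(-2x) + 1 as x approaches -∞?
The quotient is an ∞/∞ indeterminate form as x → -∞.
Compare growth rates of the dominant terms (exponentials ≫ polynomials ≫ logarithms), or apply L'Hôpital's rule; the quotient → 0.
Adding the constant: 0 + 1 = 1. Limit = 1.

Final answer: 1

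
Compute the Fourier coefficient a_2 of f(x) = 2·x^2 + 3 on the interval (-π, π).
a_2 = (1/π) ∫_{-π}^{π} f(x)·cos(2x) dx.
Evaluate the integral (use parity and integration by parts as needed): a_2 = 2.

Final answer: 2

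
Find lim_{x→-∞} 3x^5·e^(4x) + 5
The product is a 0·∞ indeterminate form at x → -∞.
Rewrite the product as 3x^5 / e^(-4x) (an ∞/∞ form) and apply L'Hôpital, or use the standard hierarchy e^(4|x|) ≫ |x^5| as x → -∞.
The indeterminate product → 0, so the limit = 5.

Final answer: 5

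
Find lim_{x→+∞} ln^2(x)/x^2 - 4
The quotient is an ∞/∞ indeterminate form as x → +∞.
The polynomial denominator x^2 dominates the logarithmic numerator (any positive power of x ≫ ln^2(x) as x → ∞), so the quotient → 0.
Adding the constant: 0 - 4 = -4. Limit = -4.

Final answer: -4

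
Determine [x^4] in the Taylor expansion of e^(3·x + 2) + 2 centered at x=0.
Expand to order 4: e^(3·x + 2) + 2 = 27·x^4·e^(2)/8 + 9·x^3·e^(2)/2 + 9·x^2·e^(2)/2 + 3·x·e^(2) + 2 + e^(2) + O(x^5).
The coefficient of x^4 is 27·e^(2)/8.

Final answer: 27·e^(2)/8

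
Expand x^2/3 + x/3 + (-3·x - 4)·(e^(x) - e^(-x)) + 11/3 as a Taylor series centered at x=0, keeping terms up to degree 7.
-x^7/630 - x^6/20 - x^5/15 - x^4 - 4·x^3/3 - 17·x^2/3 - 23·x/3 + 11/3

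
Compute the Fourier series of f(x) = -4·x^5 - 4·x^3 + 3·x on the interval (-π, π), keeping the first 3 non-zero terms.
(-906 - 8·π^4 + 152·π^2)·sin(x) + (-16·π^2 + 21 + 4·π^4)·sin(2·x) + (-8·π^4/3 - 14/81 + 88·π^2/27)·sin(3·x)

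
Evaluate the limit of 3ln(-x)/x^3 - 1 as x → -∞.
The quotient is an ∞/∞ indeterminate form as x → -∞.
Compare growth rates of the dominant terms (exponentials ≫ polynomials ≫ logarithms), or apply L'Hôpital's rule; the quotient → 0.
Adding the constant: 0 - 1 = -1. Limit = -1.

Final answer: -1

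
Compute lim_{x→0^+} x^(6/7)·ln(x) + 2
The product is a 0·∞ indeterminate form at x → 0⁺.
Rewrite the product as ln(x) / x^(-6/7) and apply L'Hôpital, or use the standard hierarchy x^(-6/7) ≫ |ln x| as x → 0⁺.
The indeterminate product → 0, so the limit = 2.

Final answer: 2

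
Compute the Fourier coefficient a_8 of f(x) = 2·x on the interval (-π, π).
a_8 = (1/π) ∫_{-π}^{π} f(x)·cos(8x) dx.
Evaluate the integral (use parity and integration by parts as needed): a_8 = 0.

Final answer: 0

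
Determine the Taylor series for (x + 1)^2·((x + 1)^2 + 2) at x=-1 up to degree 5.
2·(x + 1)^2 + (x + 1)^4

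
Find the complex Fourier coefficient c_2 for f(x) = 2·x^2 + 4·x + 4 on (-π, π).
Compute the real Fourier coefficients first: a_2 = 2, b_2 = -4.
Then c_2 = (a_2 − i·b_2)/2 = 1 + 2·i.

Final answer: 1 + 2·i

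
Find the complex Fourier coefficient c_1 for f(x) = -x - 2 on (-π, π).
Compute the real Fourier coefficients first: a_1 = 0, b_1 = -2.
Then c_1 = (a_1 − i·b_1)/2 = i.

Final answer: i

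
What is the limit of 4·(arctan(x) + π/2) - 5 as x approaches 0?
Direct substitution at x = 0 gives -5 + 2·π.

Final answer: -5 + 2·π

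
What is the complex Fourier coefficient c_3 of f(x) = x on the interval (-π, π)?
Compute the real Fourier coefficients first: a_3 = 0, b_3 = 2/3.
Then c_3 = (a_3 − i·b_3)/2 = -i/3.

Final answer: -i/3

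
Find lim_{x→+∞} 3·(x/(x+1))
Evaluate the dominant behaviour as x → +∞; each term tends to a finite value or vanishes.
Limit = 3.

Final answer: 3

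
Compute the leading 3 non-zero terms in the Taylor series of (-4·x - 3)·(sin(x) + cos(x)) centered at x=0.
-5·x^2/2 - 7·x - 3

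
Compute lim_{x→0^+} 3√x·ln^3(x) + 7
The product is a 0·∞ indeterminate form at x → 0⁺.
Rewrite the product as 3·ln^3(x) / x^(-1/2) and apply L'Hôpital, or use the standard hierarchy x^(-1/2) ≫ |ln x|^3 as x → 0⁺.
The indeterminate product → 0, so the limit = 7.

Final answer: 7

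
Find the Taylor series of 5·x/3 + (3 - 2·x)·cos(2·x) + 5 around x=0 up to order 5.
-4·x^5/3 + 2·x^4 + 4·x^3 - 6·x^2 - x/3 + 8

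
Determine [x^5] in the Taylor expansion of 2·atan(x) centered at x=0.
Expand to order 5: 2·atan(x) = 2·x^5/5 - 2·x^3/3 + 2·x + O(x^6).
The coefficient of x^5 is 2/5.

Final answer: 2/5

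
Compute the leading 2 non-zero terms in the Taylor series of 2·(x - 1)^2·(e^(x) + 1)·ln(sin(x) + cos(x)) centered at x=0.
-10·x^2 + 4·x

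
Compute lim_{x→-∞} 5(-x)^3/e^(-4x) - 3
The quotient is an ∞/∞ indeterminate form as x → -∞.
Compare growth rates of the dominant terms (exponentials ≫ polynomials ≫ logarithms), or apply L'Hôpital's rule; the quotient → 0.
Adding the constant: 0 - 3 = -3. Limit = -3.

Final answer: -3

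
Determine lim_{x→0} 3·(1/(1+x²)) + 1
Direct substitution at x = 0 gives 4.

Final answer: 4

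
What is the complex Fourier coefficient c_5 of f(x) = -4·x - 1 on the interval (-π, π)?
Compute the real Fourier coefficients first: a_5 = 0, b_5 = -8/5.
Then c_5 = (a_5 − i·b_5)/2 = 4·i/5.

Final answer: 4·i/5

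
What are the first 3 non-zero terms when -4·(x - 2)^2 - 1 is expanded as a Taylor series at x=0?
-4·x^2 + 16·x - 17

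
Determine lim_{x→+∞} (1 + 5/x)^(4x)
As x → +∞: write (1 + 5/x)^(4x) = ((1 + 5/x)^x)^4 → (e^5)^4 = e^20.
Limit = e^(20).

Final answer: e^(20)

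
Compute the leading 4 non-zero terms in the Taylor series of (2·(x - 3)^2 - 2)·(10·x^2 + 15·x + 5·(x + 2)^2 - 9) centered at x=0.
-110·x^3 - 158·x^2 + 428·x + 176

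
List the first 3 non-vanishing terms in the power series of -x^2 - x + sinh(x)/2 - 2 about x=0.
-x^2 - x/2 - 2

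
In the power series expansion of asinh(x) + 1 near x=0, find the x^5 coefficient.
Expand to order 5: asinh(x) + 1 = 3·x^5/40 - x^3/6 + x + 1 + O(x^6).
The coefficient of x^5 is 3/40.

Final answer: 3/40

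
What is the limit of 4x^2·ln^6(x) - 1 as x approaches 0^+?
The product is a 0·∞ indeterminate form at x → 0⁺.
Rewrite the product as 4·ln^6(x) / x^(-2) and apply L'Hôpital, or use the standard hierarchy x^(-2) ≫ |ln x|^6 as x → 0⁺.
The indeterminate product → 0, so the limit = -1.

Final answer: -1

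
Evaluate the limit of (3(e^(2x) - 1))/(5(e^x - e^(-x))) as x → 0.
Both numerator and denominator → 0 as x → 0; this is a 0/0 indeterminate form.
Expand each to leading order near x = 0: numerator ~ 6·x, denominator ~ 10·x.
The limit of the ratio is 3/5.

Final answer: 3/5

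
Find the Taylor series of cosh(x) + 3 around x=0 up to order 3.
x^2/2 + 4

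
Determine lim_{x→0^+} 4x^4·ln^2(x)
This is a 0·∞ indeterminate form at x → 0⁺.
Rewrite the product as 4·ln^2(x) / x^(-4) and apply L'Hôpital, or use the standard hierarchy x^(-4) ≫ |ln x|^2 as x → 0⁺.
The indeterminate product → 0, so the limit = 0.

Final answer: 0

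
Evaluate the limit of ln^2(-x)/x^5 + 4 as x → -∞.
The quotient is an ∞/∞ indeterminate form as x → -∞.
Compare growth rates of the dominant terms (exponentials ≫ polynomials ≫ logarithms), or apply L'Hôpital's rule; the quotient → 0.
Adding the constant: 0 + 4 = 4. Limit = 4.

Final answer: 4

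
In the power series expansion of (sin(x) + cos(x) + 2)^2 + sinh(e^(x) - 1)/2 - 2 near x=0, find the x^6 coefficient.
Expand to order 6: (sin(x) + cos(x) + 2)^2 + sinh(e^(x) - 1)/2 - 2 = 49·x^6/720 + 33·x^5/80 + 5·x^4/16 - 11·x^3/6 - 7·x^2/4 + 13·x/2 + 7 + O(x^7).
The coefficient of x^6 is 49/720.

Final answer: 49/720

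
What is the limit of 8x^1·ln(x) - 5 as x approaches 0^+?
The product is a 0·∞ indeterminate form at x → 0⁺.
Rewrite the product as 8·ln(x) / x^(-1) and apply L'Hôpital, or use the standard hierarchy x^(-1) ≫ |ln x| as x → 0⁺.
The indeterminate product → 0, so the limit = -5.

Final answer: -5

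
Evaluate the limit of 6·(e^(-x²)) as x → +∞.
Evaluate the dominant behaviour as x → +∞; each term tends to a finite value or vanishes.
Limit = 0.

Final answer: 0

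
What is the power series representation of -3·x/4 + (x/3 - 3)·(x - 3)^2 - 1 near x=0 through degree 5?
x^3/3 - 5·x^2 + 81·x/4 - 28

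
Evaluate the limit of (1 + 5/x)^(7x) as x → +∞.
As x → +∞: write (1 + 5/x)^(7x) = ((1 + 5/x)^x)^7 → (e^5)^7 = e^35.
Limit = e^(35).

Final answer: e^(35)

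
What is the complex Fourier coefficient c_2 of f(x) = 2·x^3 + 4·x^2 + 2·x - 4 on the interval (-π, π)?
Compute the real Fourier coefficients first: a_2 = 4, b_2 = 1 - 2·π^2.
Then c_2 = (a_2 − i·b_2)/2 = 2 - i/2 + i·π^2.

Final answer: 2 - i/2 + i·π^2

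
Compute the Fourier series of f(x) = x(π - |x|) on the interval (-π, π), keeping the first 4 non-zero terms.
8·sin(x)/π + 8·sin(3·x)/(27·π) + 8·sin(5·x)/(125·π) + 8·sin(7·x)/(343·π)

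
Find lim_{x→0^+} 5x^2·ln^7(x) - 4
The product is a 0·∞ indeterminate form at x → 0⁺.
Rewrite the product as 5·ln^7(x) / x^(-2) and apply L'Hôpital, or use the standard hierarchy x^(-2) ≫ |ln x|^7 as x → 0⁺.
The indeterminate product → 0, so the limit = -4.

Final answer: -4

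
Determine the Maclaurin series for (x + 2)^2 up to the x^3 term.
x^2 + 4·x + 4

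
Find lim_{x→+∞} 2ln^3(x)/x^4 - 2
The quotient is an ∞/∞ indeterminate form as x → +∞.
The polynomial denominator x^4 dominates the logarithmic numerator (any positive power of x ≫ ln^3(x) as x → ∞), so the quotient → 0.
Adding the constant: 0 - 2 = -2. Limit = -2.

Final answer: -2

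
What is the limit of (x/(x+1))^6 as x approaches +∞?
As x → +∞: x/(x+1) = 1/(1 + 1/x) → 1, and the 6th power of a limit-1 base also → 1.
Limit = 1.

Final answer: 1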